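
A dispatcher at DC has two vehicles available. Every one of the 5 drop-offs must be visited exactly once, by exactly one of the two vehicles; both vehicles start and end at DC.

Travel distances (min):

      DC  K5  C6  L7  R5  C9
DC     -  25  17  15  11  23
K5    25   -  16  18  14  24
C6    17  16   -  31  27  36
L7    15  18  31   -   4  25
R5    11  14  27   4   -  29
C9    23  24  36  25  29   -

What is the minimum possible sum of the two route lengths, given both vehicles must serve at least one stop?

Minimum combined distance: 110 min.

There are 2^4 − 1 = 15 ways to divide the 5 stops into two non-empty groups. For each, the best each vehicle can do is its own shortest tour through its group:
  {K5} + {C6, L7, R5, C9}: 50 + 93 = 143
  {C6} + {K5, L7, R5, C9}: 34 + 80 = 114
  {K5, C6} + {L7, R5, C9}: 58 + 63 = 121
  {L7} + {K5, C6, R5, C9}: 30 + 97 = 127
  {K5, L7} + {C6, R5, C9}: 58 + 93 = 151
  {C6, L7} + {K5, R5, C9}: 63 + 72 = 135
  … (15 splits in total)
  {L7, R5} + {K5, C6, C9}: 30 + 80 = 110  ← best
Best: vehicle 1 DC → L7 → R5 → DC = 30; vehicle 2 DC → C6 → K5 → C9 → DC = 80; combined 110.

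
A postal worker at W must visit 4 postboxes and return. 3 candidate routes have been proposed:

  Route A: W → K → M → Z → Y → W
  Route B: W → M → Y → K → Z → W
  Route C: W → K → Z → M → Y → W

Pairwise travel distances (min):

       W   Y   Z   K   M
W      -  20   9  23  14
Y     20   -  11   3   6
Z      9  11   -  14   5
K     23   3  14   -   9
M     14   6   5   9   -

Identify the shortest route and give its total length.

46 min — Route B is the shortest.

Route A: 23 + 9 + 5 + 11 + 20 = 68
Route B: 14 + 6 + 3 + 14 + 9 = 46
Route C: 23 + 14 + 5 + 6 + 20 = 68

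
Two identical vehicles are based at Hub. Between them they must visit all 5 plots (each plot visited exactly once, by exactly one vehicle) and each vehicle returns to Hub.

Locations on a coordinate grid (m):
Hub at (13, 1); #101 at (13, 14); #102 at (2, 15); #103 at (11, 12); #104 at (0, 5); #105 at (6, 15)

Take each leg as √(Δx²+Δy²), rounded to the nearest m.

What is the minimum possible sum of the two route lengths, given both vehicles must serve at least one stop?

Try each way of splitting the stops between the two vehicles (each non-empty) and, for each split, find the best tour for each vehicle:
  {#101} + {#102, #103, #104, #105}: 26 + 45 = 71
  {#102} + {#101, #103, #104, #105}: 36 + 47 = 83
  {#101, #102} + {#103, #104, #105}: 42 + 43 = 85
  {#103} + {#101, #102, #104, #105}: 22 + 48 = 70
  {#101, #103} + {#102, #104, #105}: 27 + 44 = 71
  {#102, #103} + {#101, #104, #105}: 38 + 46 = 84
  … (15 splits in total)
Best: vehicle 1 Hub → #103 → Hub = 22; vehicle 2 Hub → #101 → #105 → #102 → #104 → Hub = 48; combined 70.

Minimum combined distance: 70 m.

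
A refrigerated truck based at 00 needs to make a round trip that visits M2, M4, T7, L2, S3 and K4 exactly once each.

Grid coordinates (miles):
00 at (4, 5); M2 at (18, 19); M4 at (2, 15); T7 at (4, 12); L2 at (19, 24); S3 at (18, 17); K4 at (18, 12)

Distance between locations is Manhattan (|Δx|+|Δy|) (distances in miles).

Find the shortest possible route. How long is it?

00 → M2 → M4 → T7 → L2 → S3 → K4 → 00: 28+20+5+27+8+5+21 = 114
00 → M2 → M4 → T7 → L2 → K4 → S3 → 00: 28+20+5+27+13+5+26 = 124
00 → M2 → M4 → T7 → S3 → L2 → K4 → 00: 28+20+5+19+8+13+21 = 114
00 → M2 → M4 → T7 → S3 → K4 → L2 → 00: 28+20+5+19+5+13+34 = 124
00 → M2 → M4 → T7 → K4 → L2 → S3 → 00: 28+20+5+14+13+8+26 = 114
00 → M2 → M4 → T7 → K4 → S3 → L2 → 00: 28+20+5+14+5+8+34 = 114
00 → M2 → M4 → L2 → T7 → S3 → K4 → 00: 28+20+26+27+19+5+21 = 146
00 → M2 → M4 → L2 → T7 → K4 → S3 → 00: 28+20+26+27+14+5+26 = 146
… (352 more)
00 → M4 → M2 → L2 → S3 → K4 → T7 → 00: 12+20+6+8+5+14+7 = 72  ← best
The minimum is 72.
One optimal route: 00 → M4 → M2 → L2 → S3 → K4 → T7 → 00 (or its reverse).

72 miles — the shortest possible round trip.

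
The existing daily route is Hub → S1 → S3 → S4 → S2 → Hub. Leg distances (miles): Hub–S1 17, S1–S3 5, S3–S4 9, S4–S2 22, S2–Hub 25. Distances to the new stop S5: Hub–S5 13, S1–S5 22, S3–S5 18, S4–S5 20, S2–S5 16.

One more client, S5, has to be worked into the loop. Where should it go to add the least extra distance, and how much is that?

+4 miles — insert S5 between S2 and Hub.

Insertion cost between consecutive stops i–j is d(i,S5) + d(S5,j) − d(i,j):
  between Hub and S1: 13 + 22 − 17 = 18
  between S1 and S3: 22 + 18 − 5 = 35
  between S3 and S4: 18 + 20 − 9 = 29
  between S4 and S2: 20 + 16 − 22 = 14
  between S2 and Hub: 16 + 13 − 25 = 4
Cheapest insertion is between S2 and Hub, adding 4.
New total = 78 + 4 = 82.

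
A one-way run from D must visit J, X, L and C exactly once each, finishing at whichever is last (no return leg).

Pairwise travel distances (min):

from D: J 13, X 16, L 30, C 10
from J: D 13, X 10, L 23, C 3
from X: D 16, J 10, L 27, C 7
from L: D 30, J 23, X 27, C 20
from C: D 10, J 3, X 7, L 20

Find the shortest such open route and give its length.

There are 4! = 24 possible orderings.
D → J → X → L → C: 13+10+27+20 = 70
D → J → X → C → L: 13+10+7+20 = 50
D → J → L → X → C: 13+23+27+7 = 70
D → J → L → C → X: 13+23+20+7 = 63
D → J → C → X → L: 13+3+7+27 = 50
D → J → C → L → X: 13+3+20+27 = 63
D → X → J → L → C: 16+10+23+20 = 69
D → X → J → C → L: 16+10+3+20 = 49
D → X → L → J → C: 16+27+23+3 = 69
D → X → L → C → J: 16+27+20+3 = 66
D → X → C → J → L: 16+7+3+23 = 49
D → X → C → L → J: 16+7+20+23 = 66
D → L → J → X → C: 30+23+10+7 = 70
D → L → J → C → X: 30+23+3+7 = 63
… (10 more)
The minimum is 49.
One shortest path: D → X → J → C → L.

Shortest open route: 49 min.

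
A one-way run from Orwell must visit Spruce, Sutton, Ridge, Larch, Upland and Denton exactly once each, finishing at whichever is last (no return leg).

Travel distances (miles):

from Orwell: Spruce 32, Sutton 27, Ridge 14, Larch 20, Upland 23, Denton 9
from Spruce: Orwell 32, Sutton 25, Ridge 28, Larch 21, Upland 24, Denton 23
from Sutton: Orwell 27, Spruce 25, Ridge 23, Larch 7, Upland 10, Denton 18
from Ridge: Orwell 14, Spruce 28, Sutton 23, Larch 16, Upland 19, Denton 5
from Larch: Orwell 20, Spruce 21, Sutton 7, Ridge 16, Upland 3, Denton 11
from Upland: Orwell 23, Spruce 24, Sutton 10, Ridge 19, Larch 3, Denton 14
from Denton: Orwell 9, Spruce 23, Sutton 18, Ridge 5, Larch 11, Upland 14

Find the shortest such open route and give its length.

There are 6! = 720 possible orderings.
Orwell→Spruce→Sutton→Ridge→Larch→Upland→Denton: 32+25+23+16+3+14 = 113
Orwell→Spruce→Sutton→Ridge→Larch→Denton→Upland: 32+25+23+16+11+14 = 121
Orwell→Spruce→Sutton→Ridge→Upland→Larch→Denton: 32+25+23+19+3+11 = 113
Orwell→Spruce→Sutton→Ridge→Upland→Denton→Larch: 32+25+23+19+14+11 = 124
Orwell→Spruce→Sutton→Ridge→Denton→Larch→Upland: 32+25+23+5+11+3 = 99
Orwell→Spruce→Sutton→Ridge→Denton→Upland→Larch: 32+25+23+5+14+3 = 102
Orwell→Spruce→Sutton→Larch→Ridge→Upland→Denton: 32+25+7+16+19+14 = 113
Orwell→Spruce→Sutton→Larch→Ridge→Denton→Upland: 32+25+7+16+5+14 = 99
… (712 more)
Orwell→Ridge→Denton→Larch→Upland→Sutton→Spruce: 14+5+11+3+10+25 = 68  ← best
The minimum is 68.
One shortest path: Orwell → Ridge → Denton → Larch → Upland → Sutton → Spruce.

Minimum one-way distance = 68 miles.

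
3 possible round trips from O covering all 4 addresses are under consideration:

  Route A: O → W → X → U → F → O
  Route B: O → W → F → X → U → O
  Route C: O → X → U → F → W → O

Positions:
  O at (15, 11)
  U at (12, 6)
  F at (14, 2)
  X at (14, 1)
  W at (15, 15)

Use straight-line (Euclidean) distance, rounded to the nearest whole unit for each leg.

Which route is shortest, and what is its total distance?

29 — Route B is the shortest.

Route A: 4 + 14 + 5 + 4 + 9 = 36
Route B: 4 + 13 + 1 + 5 + 6 = 29
Route C: 10 + 5 + 4 + 13 + 4 = 36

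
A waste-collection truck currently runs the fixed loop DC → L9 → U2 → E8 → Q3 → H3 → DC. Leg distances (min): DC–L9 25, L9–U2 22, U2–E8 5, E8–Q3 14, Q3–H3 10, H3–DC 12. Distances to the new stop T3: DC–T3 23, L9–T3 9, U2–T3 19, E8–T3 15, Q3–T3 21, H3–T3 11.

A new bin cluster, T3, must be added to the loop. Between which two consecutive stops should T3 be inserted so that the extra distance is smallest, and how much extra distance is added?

Adding 6 min by placing T3 on the L9–U2 leg.

Insertion cost between consecutive stops i–j is d(i,T3) + d(T3,j) − d(i,j):
  between DC and L9: 23 + 9 − 25 = 7
  between L9 and U2: 9 + 19 − 22 = 6
  between U2 and E8: 19 + 15 − 5 = 29
  between E8 and Q3: 15 + 21 − 14 = 22
  between Q3 and H3: 21 + 11 − 10 = 22
  between H3 and DC: 11 + 23 − 12 = 22
Cheapest insertion is between L9 and U2, adding 6.
New total = 88 + 6 = 94.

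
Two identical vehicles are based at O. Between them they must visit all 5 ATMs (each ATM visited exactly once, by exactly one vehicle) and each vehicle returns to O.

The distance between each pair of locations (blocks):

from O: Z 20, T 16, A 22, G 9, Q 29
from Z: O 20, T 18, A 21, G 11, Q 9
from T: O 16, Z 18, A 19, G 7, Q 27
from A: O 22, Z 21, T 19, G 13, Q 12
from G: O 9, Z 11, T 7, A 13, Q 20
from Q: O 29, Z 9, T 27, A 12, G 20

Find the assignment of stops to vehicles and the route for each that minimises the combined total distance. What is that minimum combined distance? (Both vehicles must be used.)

There are 2^4 − 1 = 15 ways to divide the 5 stops into two non-empty groups. For each, the best each vehicle can do is its own shortest tour through its group:
  {Z} + {T, A, G, Q}: 40 + 76 = 116
  {T} + {Z, A, G, Q}: 32 + 63 = 95
  {Z, T} + {A, G, Q}: 54 + 63 = 117
  {A} + {Z, T, G, Q}: 44 + 72 = 116
  {Z, A} + {T, G, Q}: 63 + 72 = 135
  {T, A} + {Z, G, Q}: 57 + 58 = 115
  … (15 splits in total)
  {G} + {Z, T, A, Q}: 18 + 76 = 94  ← best
Best: vehicle 1 O → G → O = 18; vehicle 2 O → Z → Q → A → T → O = 76; combined 94.

Minimum combined distance: 94 blocks.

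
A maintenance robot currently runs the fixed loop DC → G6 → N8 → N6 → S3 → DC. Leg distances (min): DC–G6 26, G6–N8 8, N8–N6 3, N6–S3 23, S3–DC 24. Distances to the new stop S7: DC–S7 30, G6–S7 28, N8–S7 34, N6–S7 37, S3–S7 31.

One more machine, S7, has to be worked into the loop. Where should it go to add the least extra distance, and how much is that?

Insertion cost between consecutive stops i–j is d(i,S7) + d(S7,j) − d(i,j):
  between DC and G6: 30 + 28 − 26 = 32
  between G6 and N8: 28 + 34 − 8 = 54
  between N8 and N6: 34 + 37 − 3 = 68
  between N6 and S3: 37 + 31 − 23 = 45
  between S3 and DC: 31 + 30 − 24 = 37
Cheapest insertion is between DC and G6, adding 32.
New total = 84 + 32 = 116.

+32 min — insert S7 between DC and G6.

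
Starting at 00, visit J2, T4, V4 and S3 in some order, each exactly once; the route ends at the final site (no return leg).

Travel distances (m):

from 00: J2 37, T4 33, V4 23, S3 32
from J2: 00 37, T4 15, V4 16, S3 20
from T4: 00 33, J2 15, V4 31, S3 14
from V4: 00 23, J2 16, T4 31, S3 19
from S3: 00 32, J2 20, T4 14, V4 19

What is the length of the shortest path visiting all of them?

Shortest open route: 68 m.

There are 4! = 24 possible orderings.
00 → J2 → T4 → V4 → S3: 37+15+31+19 = 102
00 → J2 → T4 → S3 → V4: 37+15+14+19 = 85
00 → J2 → V4 → T4 → S3: 37+16+31+14 = 98
00 → J2 → V4 → S3 → T4: 37+16+19+14 = 86
00 → J2 → S3 → T4 → V4: 37+20+14+31 = 102
00 → J2 → S3 → V4 → T4: 37+20+19+31 = 107
00 → T4 → J2 → V4 → S3: 33+15+16+19 = 83
00 → T4 → J2 → S3 → V4: 33+15+20+19 = 87
00 → T4 → V4 → J2 → S3: 33+31+16+20 = 100
00 → T4 → V4 → S3 → J2: 33+31+19+20 = 103
00 → T4 → S3 → J2 → V4: 33+14+20+16 = 83
00 → T4 → S3 → V4 → J2: 33+14+19+16 = 82
00 → V4 → J2 → T4 → S3: 23+16+15+14 = 68
00 → V4 → J2 → S3 → T4: 23+16+20+14 = 73
… (10 more)
The minimum is 68.
One shortest path: 00 → V4 → J2 → T4 → S3.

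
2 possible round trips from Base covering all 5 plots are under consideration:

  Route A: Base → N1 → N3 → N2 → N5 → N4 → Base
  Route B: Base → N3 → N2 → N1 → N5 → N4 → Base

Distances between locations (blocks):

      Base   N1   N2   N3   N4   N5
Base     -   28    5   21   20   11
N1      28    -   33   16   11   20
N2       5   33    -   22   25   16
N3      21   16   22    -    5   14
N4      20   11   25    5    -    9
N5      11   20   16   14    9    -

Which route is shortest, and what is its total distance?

111 blocks — Route A is the shortest.

Route A: 28 + 16 + 22 + 16 + 9 + 20 = 111
Route B: 21 + 22 + 33 + 20 + 9 + 20 = 125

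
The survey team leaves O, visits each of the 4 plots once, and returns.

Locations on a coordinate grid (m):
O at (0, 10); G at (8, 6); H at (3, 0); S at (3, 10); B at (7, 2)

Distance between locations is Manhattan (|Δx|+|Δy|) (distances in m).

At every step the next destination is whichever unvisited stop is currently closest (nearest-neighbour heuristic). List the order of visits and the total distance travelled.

O → [S:3 / G:12 / H:13 / B:15] → S (3)
S → [G:9 / H:10 / B:12] → G (9)
G → [B:5 / H:11] → B (5)
B → [H:6] → H (6)
Return H→O: 13.
Total = 3 + 9 + 5 + 6 + 13 = 36.

Nearest-neighbour total = 36 m; route O → S → G → B → H → O.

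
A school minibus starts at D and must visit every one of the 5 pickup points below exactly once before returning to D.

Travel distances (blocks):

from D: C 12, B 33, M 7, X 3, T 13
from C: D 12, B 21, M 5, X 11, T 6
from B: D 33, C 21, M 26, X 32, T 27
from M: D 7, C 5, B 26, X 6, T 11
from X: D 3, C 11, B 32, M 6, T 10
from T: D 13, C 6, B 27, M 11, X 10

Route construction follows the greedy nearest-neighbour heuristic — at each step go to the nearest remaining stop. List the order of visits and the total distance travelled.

From D: distances to unvisited — X=3, M=7, C=12, T=13, B=33. Nearest is X (3).
From X: distances to unvisited — M=6, T=10, C=11, B=32. Nearest is M (6).
From M: distances to unvisited — C=5, T=11, B=26. Nearest is C (5).
From C: distances to unvisited — T=6, B=21. Nearest is T (6).
From T: distances to unvisited — B=27. Nearest is B (27).
Return B→D: 33.
Total = 3 + 6 + 5 + 6 + 27 + 33 = 80.

80 blocks along D → X → M → C → T → B → D.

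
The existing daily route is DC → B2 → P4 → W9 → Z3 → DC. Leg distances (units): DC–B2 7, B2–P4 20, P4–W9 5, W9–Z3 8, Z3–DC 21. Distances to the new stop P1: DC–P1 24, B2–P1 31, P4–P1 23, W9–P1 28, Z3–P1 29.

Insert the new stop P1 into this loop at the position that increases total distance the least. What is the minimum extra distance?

+32 — insert P1 between Z3 and DC.

Insertion cost between consecutive stops i–j is d(i,P1) + d(P1,j) − d(i,j):
  between DC and B2: 24 + 31 − 7 = 48
  between B2 and P4: 31 + 23 − 20 = 34
  between P4 and W9: 23 + 28 − 5 = 46
  between W9 and Z3: 28 + 29 − 8 = 49
  between Z3 and DC: 29 + 24 − 21 = 32
Cheapest insertion is between Z3 and DC, adding 32.
New total = 61 + 32 = 93.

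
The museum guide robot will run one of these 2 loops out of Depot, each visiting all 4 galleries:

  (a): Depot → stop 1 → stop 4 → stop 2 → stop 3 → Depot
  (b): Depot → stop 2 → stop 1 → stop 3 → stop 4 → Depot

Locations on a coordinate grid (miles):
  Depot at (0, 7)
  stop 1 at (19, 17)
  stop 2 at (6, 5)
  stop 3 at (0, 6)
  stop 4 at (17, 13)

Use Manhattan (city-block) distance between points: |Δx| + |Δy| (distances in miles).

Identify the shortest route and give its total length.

(a): 29 + 6 + 19 + 7 + 1 = 62
(b): 8 + 25 + 30 + 24 + 23 = 110

62 miles — (a) is the shortest.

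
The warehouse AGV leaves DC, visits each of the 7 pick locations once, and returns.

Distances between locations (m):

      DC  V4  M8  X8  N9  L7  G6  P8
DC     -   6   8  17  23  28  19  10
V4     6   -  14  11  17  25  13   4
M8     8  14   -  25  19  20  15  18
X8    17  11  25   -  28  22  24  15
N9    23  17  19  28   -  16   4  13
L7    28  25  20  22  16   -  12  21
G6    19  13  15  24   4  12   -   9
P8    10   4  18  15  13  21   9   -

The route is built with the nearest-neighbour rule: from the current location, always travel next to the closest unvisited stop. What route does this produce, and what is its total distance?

DC → [V4:6 / M8:8 / P8:10 / X8:17 / G6:19 / N9:23 / L7:28] → V4 (6)
V4 → [P8:4 / X8:11 / G6:13 / M8:14 / N9:17 / L7:25] → P8 (4)
P8 → [G6:9 / N9:13 / X8:15 / M8:18 / L7:21] → G6 (9)
G6 → [N9:4 / L7:12 / M8:15 / X8:24] → N9 (4)
N9 → [L7:16 / M8:19 / X8:28] → L7 (16)
L7 → [M8:20 / X8:22] → M8 (20)
M8 → [X8:25] → X8 (25)
Return X8→DC: 17.
Total = 6 + 4 + 9 + 4 + 16 + 20 + 25 + 17 = 101.

Total distance 101 m via the nearest-neighbour route DC → V4 → P8 → G6 → N9 → L7 → M8 → X8 → DC.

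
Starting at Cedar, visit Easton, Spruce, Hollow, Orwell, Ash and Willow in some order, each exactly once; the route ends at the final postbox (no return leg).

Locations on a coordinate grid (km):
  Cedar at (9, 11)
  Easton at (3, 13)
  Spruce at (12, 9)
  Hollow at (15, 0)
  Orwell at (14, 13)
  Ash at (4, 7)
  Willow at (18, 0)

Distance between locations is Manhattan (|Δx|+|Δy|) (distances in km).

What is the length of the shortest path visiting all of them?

There are 6! = 720 possible orderings.
Cedar → Easton → Spruce → Hollow → Orwell → Ash → Willow: 8+13+12+14+16+21 = 84
Cedar → Easton → Spruce → Hollow → Orwell → Willow → Ash: 8+13+12+14+17+21 = 85
Cedar → Easton → Spruce → Hollow → Ash → Orwell → Willow: 8+13+12+18+16+17 = 84
Cedar → Easton → Spruce → Hollow → Ash → Willow → Orwell: 8+13+12+18+21+17 = 89
Cedar → Easton → Spruce → Hollow → Willow → Orwell → Ash: 8+13+12+3+17+16 = 69
Cedar → Easton → Spruce → Hollow → Willow → Ash → Orwell: 8+13+12+3+21+16 = 73
Cedar → Easton → Spruce → Orwell → Hollow → Ash → Willow: 8+13+6+14+18+21 = 80
Cedar → Easton → Spruce → Orwell → Hollow → Willow → Ash: 8+13+6+14+3+21 = 65
… (712 more)
Cedar → Easton → Ash → Spruce → Orwell → Hollow → Willow: 8+7+10+6+14+3 = 48  ← best
The minimum is 48.
One shortest path: Cedar → Easton → Ash → Spruce → Orwell → Hollow → Willow.

Shortest open route: 48 km.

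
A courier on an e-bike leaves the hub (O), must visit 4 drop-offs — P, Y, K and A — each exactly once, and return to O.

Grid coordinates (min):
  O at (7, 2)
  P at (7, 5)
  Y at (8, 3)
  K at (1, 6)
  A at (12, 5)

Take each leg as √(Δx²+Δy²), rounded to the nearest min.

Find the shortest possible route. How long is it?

Shortest round trip = 23 min.

O - P - Y - K - A - O: 3+2+8+11+6 = 30
O - P - Y - A - K - O: 3+2+4+11+7 = 27
O - P - K - Y - A - O: 3+6+8+4+6 = 27
O - P - K - A - Y - O: 3+6+11+4+1 = 25
O - P - A - Y - K - O: 3+5+4+8+7 = 27
O - P - A - K - Y - O: 3+5+11+8+1 = 28
O - Y - P - K - A - O: 1+2+6+11+6 = 26
O - Y - P - A - K - O: 1+2+5+11+7 = 26
O - Y - K - P - A - O: 1+8+6+5+6 = 26
O - Y - A - P - K - O: 1+4+5+6+7 = 23
O - K - P - Y - A - O: 7+6+2+4+6 = 25
O - K - Y - P - A - O: 7+8+2+5+6 = 28
The minimum is 23.
One optimal route: O → Y → A → P → K → O (or its reverse).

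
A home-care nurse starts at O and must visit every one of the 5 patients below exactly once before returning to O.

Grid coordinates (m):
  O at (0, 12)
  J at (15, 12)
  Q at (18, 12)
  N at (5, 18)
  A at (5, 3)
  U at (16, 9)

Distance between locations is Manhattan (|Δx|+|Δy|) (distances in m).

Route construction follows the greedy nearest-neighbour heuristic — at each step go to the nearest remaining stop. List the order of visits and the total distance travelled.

Nearest-neighbour total = 68 m; route O → N → A → U → J → Q → O.

From O: distances to unvisited — N=11, A=14, J=15, Q=18, U=19. Nearest is N (11).
From N: distances to unvisited — A=15, J=16, Q=19, U=20. Nearest is A (15).
From A: distances to unvisited — U=17, J=19, Q=22. Nearest is U (17).
From U: distances to unvisited — J=4, Q=5. Nearest is J (4).
From J: distances to unvisited — Q=3. Nearest is Q (3).
Return Q→O: 18.
Total = 11 + 15 + 17 + 4 + 3 + 18 = 68.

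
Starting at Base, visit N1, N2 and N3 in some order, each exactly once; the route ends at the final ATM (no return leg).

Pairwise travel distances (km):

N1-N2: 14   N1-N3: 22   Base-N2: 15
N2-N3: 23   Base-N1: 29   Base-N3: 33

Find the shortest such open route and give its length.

There are 3! = 6 possible orderings.
Base → N1 → N2 → N3: 29+14+23 = 66
Base → N1 → N3 → N2: 29+22+23 = 74
Base → N2 → N1 → N3: 15+14+22 = 51
Base → N2 → N3 → N1: 15+23+22 = 60
Base → N3 → N1 → N2: 33+22+14 = 69
Base → N3 → N2 → N1: 33+23+14 = 70
The minimum is 51.
One shortest path: Base → N2 → N1 → N3.

51 km — the minimum one-way total.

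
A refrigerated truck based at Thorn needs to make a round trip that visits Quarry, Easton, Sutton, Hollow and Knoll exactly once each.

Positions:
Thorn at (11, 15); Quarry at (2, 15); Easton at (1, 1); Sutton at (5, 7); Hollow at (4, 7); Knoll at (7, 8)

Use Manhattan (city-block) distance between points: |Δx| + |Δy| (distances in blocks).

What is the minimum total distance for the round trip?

Thorn - Quarry - Easton - Sutton - Hollow - Knoll - Thorn: 9+15+10+1+4+11 = 50
Thorn - Quarry - Easton - Sutton - Knoll - Hollow - Thorn: 9+15+10+3+4+15 = 56
Thorn - Quarry - Easton - Hollow - Sutton - Knoll - Thorn: 9+15+9+1+3+11 = 48
Thorn - Quarry - Easton - Hollow - Knoll - Sutton - Thorn: 9+15+9+4+3+14 = 54
Thorn - Quarry - Easton - Knoll - Sutton - Hollow - Thorn: 9+15+13+3+1+15 = 56
Thorn - Quarry - Easton - Knoll - Hollow - Sutton - Thorn: 9+15+13+4+1+14 = 56
Thorn - Quarry - Sutton - Easton - Hollow - Knoll - Thorn: 9+11+10+9+4+11 = 54
Thorn - Quarry - Sutton - Easton - Knoll - Hollow - Thorn: 9+11+10+13+4+15 = 62
Thorn - Quarry - Sutton - Hollow - Easton - Knoll - Thorn: 9+11+1+9+13+11 = 54
Thorn - Quarry - Sutton - Hollow - Knoll - Easton - Thorn: 9+11+1+4+13+24 = 62
Thorn - Quarry - Sutton - Knoll - Easton - Hollow - Thorn: 9+11+3+13+9+15 = 60
Thorn - Quarry - Sutton - Knoll - Hollow - Easton - Thorn: 9+11+3+4+9+24 = 60
Thorn - Quarry - Hollow - Easton - Sutton - Knoll - Thorn: 9+10+9+10+3+11 = 52
Thorn - Quarry - Hollow - Easton - Knoll - Sutton - Thorn: 9+10+9+13+3+14 = 58
… (46 more)
The minimum is 48.
One optimal route: Thorn → Quarry → Easton → Hollow → Sutton → Knoll → Thorn (or its reverse).

Minimum total distance: 48 blocks.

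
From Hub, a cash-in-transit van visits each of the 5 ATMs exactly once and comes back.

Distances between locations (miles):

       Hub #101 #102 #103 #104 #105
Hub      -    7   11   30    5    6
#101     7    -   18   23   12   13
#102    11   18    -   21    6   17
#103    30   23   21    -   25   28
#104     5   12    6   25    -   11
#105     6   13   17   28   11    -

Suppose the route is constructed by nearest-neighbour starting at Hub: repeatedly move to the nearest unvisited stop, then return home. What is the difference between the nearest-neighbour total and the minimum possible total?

Hub: #104=5, #105=6, #101=7, #102=11, #103=30 ⇒ #104
#104: #102=6, #105=11, #101=12, #103=25 ⇒ #102
#102: #105=17, #101=18, #103=21 ⇒ #105
#105: #101=13, #103=28 ⇒ #101
#101: #103=23 ⇒ #103
NN route Hub → #104 → #102 → #105 → #101 → #103 → Hub costs 94.
Optimal: Hub → #101 → #103 → #102 → #104 → #105 → Hub costs 74 (by enumerating all 60 distinct tours).
Excess = 94 − 74 = 20.

Excess over optimum: 20 miles.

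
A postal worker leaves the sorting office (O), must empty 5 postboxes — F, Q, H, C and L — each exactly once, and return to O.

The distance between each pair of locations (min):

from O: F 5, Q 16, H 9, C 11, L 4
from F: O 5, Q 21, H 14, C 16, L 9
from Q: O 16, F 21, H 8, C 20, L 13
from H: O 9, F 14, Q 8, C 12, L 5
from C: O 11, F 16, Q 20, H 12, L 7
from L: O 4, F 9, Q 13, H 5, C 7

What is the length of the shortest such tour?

57 min — the shortest possible round trip.

There are 60 distinct closed tours to check (reversals are equivalent).
O - F - Q - H - C - L - O: 5+21+8+12+7+4 = 57
O - F - Q - H - L - C - O: 5+21+8+5+7+11 = 57
O - F - Q - C - H - L - O: 5+21+20+12+5+4 = 67
O - F - Q - C - L - H - O: 5+21+20+7+5+9 = 67
O - F - Q - L - H - C - O: 5+21+13+5+12+11 = 67
O - F - Q - L - C - H - O: 5+21+13+7+12+9 = 67
O - F - H - Q - C - L - O: 5+14+8+20+7+4 = 58
O - F - H - Q - L - C - O: 5+14+8+13+7+11 = 58
O - F - H - C - Q - L - O: 5+14+12+20+13+4 = 68
O - F - H - C - L - Q - O: 5+14+12+7+13+16 = 67
O - F - H - L - Q - C - O: 5+14+5+13+20+11 = 68
O - F - H - L - C - Q - O: 5+14+5+7+20+16 = 67
O - F - C - Q - H - L - O: 5+16+20+8+5+4 = 58
O - F - C - Q - L - H - O: 5+16+20+13+5+9 = 68
… (46 more)
The minimum is 57.
One optimal route: O → F → Q → H → C → L → O (or its reverse).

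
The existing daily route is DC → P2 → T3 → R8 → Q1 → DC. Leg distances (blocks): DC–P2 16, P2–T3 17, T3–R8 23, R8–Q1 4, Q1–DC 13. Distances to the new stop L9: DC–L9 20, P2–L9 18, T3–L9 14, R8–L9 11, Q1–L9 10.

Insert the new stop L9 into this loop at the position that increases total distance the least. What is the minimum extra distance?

+2 blocks — insert L9 between T3 and R8.

Insertion cost between consecutive stops i–j is d(i,L9) + d(L9,j) − d(i,j):
  between DC and P2: 20 + 18 − 16 = 22
  between P2 and T3: 18 + 14 − 17 = 15
  between T3 and R8: 14 + 11 − 23 = 2
  between R8 and Q1: 11 + 10 − 4 = 17
  between Q1 and DC: 10 + 20 − 13 = 17
Cheapest insertion is between T3 and R8, adding 2.
New total = 73 + 2 = 75.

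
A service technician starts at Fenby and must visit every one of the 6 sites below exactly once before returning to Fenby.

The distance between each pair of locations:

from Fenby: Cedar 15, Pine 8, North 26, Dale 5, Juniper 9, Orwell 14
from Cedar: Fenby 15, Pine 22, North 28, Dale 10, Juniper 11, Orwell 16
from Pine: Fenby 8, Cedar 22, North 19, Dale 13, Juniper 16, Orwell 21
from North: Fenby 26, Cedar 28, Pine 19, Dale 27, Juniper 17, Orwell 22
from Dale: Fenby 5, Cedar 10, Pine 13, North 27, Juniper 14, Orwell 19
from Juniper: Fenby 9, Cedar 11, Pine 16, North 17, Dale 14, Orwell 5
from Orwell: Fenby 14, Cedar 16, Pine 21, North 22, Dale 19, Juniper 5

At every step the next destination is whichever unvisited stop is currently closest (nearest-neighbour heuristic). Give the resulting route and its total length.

Fenby → [Dale:5 / Pine:8 / Juniper:9 / Orwell:14 / Cedar:15 / North:26] → Dale (5)
Dale → [Cedar:10 / Pine:13 / Juniper:14 / Orwell:19 / North:27] → Cedar (10)
Cedar → [Juniper:11 / Orwell:16 / Pine:22 / North:28] → Juniper (11)
Juniper → [Orwell:5 / Pine:16 / North:17] → Orwell (5)
Orwell → [Pine:21 / North:22] → Pine (21)
Pine → [North:19] → North (19)
Return North→Fenby: 26.
Total = 5 + 10 + 11 + 5 + 21 + 19 + 26 = 97.

Total distance 97 via the nearest-neighbour route Fenby → Dale → Cedar → Juniper → Orwell → Pine → North → Fenby.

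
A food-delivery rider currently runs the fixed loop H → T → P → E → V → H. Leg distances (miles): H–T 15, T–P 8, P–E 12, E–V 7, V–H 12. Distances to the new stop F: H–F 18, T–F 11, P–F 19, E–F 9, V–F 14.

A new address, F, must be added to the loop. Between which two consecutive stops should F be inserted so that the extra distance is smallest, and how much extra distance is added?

Minimum extra distance: 14 miles, inserting F between H and T.

Insertion cost between consecutive stops i–j is d(i,F) + d(F,j) − d(i,j):
  between H and T: 18 + 11 − 15 = 14
  between T and P: 11 + 19 − 8 = 22
  between P and E: 19 + 9 − 12 = 16
  between E and V: 9 + 14 − 7 = 16
  between V and H: 14 + 18 − 12 = 20
Cheapest insertion is between H and T, adding 14.
New total = 54 + 14 = 68.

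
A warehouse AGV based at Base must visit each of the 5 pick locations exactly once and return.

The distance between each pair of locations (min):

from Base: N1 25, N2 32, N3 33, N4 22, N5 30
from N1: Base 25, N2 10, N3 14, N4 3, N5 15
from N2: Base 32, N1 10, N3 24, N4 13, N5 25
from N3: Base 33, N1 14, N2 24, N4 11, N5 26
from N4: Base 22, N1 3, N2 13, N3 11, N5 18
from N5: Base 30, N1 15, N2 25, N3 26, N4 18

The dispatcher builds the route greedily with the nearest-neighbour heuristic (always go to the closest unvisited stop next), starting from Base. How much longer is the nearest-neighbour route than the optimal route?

From Base: N4=22, N1=25, N5=30, N2=32, N3=33 → choose N4 (22).
From N4: N1=3, N3=11, N2=13, N5=18 → choose N1 (3).
From N1: N2=10, N3=14, N5=15 → choose N2 (10).
From N2: N3=24, N5=25 → choose N3 (24).
From N3: N5=26 → choose N5 (26).
NN route Base → N4 → N1 → N2 → N3 → N5 → Base costs 115.
Optimal: Base → N2 → N1 → N4 → N3 → N5 → Base costs 112 (by enumerating all 60 distinct tours).
Excess = 115 − 112 = 3.

The nearest-neighbour route is 3 min longer than optimal.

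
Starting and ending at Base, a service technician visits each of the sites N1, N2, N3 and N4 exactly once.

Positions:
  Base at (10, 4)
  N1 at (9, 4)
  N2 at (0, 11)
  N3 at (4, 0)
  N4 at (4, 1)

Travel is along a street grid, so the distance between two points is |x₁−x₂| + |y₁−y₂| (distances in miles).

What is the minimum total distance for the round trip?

There are 12 distinct closed tours to check (reversals are equivalent).
Base→N1→N2→N3→N4→Base: 1+16+15+1+9 = 42
Base→N1→N2→N4→N3→Base: 1+16+14+1+10 = 42
Base→N1→N3→N2→N4→Base: 1+9+15+14+9 = 48
Base→N1→N3→N4→N2→Base: 1+9+1+14+17 = 42
Base→N1→N4→N2→N3→Base: 1+8+14+15+10 = 48
Base→N1→N4→N3→N2→Base: 1+8+1+15+17 = 42
Base→N2→N1→N3→N4→Base: 17+16+9+1+9 = 52
Base→N2→N1→N4→N3→Base: 17+16+8+1+10 = 52
Base→N2→N3→N1→N4→Base: 17+15+9+8+9 = 58
Base→N2→N4→N1→N3→Base: 17+14+8+9+10 = 58
Base→N3→N1→N2→N4→Base: 10+9+16+14+9 = 58
Base→N3→N2→N1→N4→Base: 10+15+16+8+9 = 58
The minimum is 42.
One optimal route: Base → N1 → N2 → N3 → N4 → Base (or its reverse).

Shortest round trip = 42 miles.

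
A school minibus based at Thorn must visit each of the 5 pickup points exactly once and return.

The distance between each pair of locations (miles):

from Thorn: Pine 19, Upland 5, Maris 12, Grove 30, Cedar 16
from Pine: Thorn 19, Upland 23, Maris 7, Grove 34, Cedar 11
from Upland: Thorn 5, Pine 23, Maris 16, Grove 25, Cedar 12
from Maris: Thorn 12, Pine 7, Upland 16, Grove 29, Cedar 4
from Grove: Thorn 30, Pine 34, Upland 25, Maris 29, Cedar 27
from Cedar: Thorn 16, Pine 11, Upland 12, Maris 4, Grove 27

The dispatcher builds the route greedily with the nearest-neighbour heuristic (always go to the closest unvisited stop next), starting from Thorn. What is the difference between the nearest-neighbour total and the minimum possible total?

Excess over optimum: 5 miles.

From Thorn: Upland=5, Maris=12, Cedar=16, Pine=19, Grove=30 → choose Upland (5).
From Upland: Cedar=12, Maris=16, Pine=23, Grove=25 → choose Cedar (12).
From Cedar: Maris=4, Pine=11, Grove=27 → choose Maris (4).
From Maris: Pine=7, Grove=29 → choose Pine (7).
From Pine: Grove=34 → choose Grove (34).
NN route Thorn → Upland → Cedar → Maris → Pine → Grove → Thorn costs 92.
Optimal: Thorn → Pine → Maris → Cedar → Grove → Upland → Thorn costs 87 (by enumerating all 60 distinct tours).
Excess = 92 − 87 = 5.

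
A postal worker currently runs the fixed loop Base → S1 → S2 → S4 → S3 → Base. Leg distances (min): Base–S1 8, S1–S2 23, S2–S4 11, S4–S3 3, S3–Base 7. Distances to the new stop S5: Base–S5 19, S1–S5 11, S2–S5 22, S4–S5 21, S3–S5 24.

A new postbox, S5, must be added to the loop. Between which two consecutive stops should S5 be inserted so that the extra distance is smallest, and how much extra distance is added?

Insertion cost between consecutive stops i–j is d(i,S5) + d(S5,j) − d(i,j):
  between Base and S1: 19 + 11 − 8 = 22
  between S1 and S2: 11 + 22 − 23 = 10
  between S2 and S4: 22 + 21 − 11 = 32
  between S4 and S3: 21 + 24 − 3 = 42
  between S3 and Base: 24 + 19 − 7 = 36
Cheapest insertion is between S1 and S2, adding 10.
New total = 52 + 10 = 62.

Minimum extra distance: 10 min, inserting S5 between S1 and S2.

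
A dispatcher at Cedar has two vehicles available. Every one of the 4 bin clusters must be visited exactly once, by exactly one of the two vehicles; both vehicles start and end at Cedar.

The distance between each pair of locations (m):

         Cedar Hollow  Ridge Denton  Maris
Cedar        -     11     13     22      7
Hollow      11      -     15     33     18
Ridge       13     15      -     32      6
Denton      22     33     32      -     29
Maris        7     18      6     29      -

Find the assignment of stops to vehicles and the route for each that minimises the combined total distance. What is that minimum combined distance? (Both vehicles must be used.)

Try each way of splitting the stops between the two vehicles (each non-empty) and, for each split, find the best tour for each vehicle:
  {Hollow} + {Ridge, Denton, Maris}: 22 + 67 = 89
  {Ridge} + {Hollow, Denton, Maris}: 26 + 80 = 106
  {Hollow, Ridge} + {Denton, Maris}: 39 + 58 = 97
  {Denton} + {Hollow, Ridge, Maris}: 44 + 39 = 83
  {Hollow, Denton} + {Ridge, Maris}: 66 + 26 = 92
  {Ridge, Denton} + {Hollow, Maris}: 67 + 36 = 103
  … (7 splits in total)
Best: vehicle 1 Cedar → Denton → Cedar = 44; vehicle 2 Cedar → Hollow → Ridge → Maris → Cedar = 39; combined 83.

Minimum combined distance: 83 m.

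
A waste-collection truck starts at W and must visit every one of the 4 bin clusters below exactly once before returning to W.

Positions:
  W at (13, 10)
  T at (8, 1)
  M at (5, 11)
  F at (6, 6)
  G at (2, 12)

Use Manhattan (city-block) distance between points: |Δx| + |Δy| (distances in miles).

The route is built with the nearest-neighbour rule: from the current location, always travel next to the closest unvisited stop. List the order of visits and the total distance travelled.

44 miles along W → M → G → F → T → W.

At W the remaining stops are M 9, F 11, G 13, T 14; go to M.
At M the remaining stops are G 4, F 6, T 13; go to G.
At G the remaining stops are F 10, T 17; go to F.
At F the remaining stops are T 7; go to T.
Return T→W: 14.
Total = 9 + 4 + 10 + 7 + 14 = 44.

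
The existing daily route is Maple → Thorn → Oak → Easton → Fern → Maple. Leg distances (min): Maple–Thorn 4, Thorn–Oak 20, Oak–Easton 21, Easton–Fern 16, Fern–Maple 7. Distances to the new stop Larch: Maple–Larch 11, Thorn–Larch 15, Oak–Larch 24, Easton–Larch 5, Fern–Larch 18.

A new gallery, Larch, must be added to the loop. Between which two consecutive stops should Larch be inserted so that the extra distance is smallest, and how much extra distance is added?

Adding 7 min by placing Larch on the Easton–Fern leg.

Insertion cost between consecutive stops i–j is d(i,Larch) + d(Larch,j) − d(i,j):
  between Maple and Thorn: 11 + 15 − 4 = 22
  between Thorn and Oak: 15 + 24 − 20 = 19
  between Oak and Easton: 24 + 5 − 21 = 8
  between Easton and Fern: 5 + 18 − 16 = 7
  between Fern and Maple: 18 + 11 − 7 = 22
Cheapest insertion is between Easton and Fern, adding 7.
New total = 68 + 7 = 75.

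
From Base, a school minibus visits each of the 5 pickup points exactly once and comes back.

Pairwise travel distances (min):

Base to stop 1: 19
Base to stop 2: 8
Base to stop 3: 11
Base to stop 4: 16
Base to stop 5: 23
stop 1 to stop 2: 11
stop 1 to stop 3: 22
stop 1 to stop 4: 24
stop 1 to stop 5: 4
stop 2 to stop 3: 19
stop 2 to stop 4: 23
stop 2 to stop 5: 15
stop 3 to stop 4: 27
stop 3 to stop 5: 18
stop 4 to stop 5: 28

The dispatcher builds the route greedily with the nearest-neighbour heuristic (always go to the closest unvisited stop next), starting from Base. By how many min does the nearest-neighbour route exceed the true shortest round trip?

Excess over optimum: 1 min.

Base: stop 2=8, stop 3=11, stop 4=16, stop 1=19, stop 5=23 ⇒ stop 2
stop 2: stop 1=11, stop 5=15, stop 3=19, stop 4=23 ⇒ stop 1
stop 1: stop 5=4, stop 3=22, stop 4=24 ⇒ stop 5
stop 5: stop 3=18, stop 4=28 ⇒ stop 3
stop 3: stop 4=27 ⇒ stop 4
NN route Base → stop 2 → stop 1 → stop 5 → stop 3 → stop 4 → Base costs 84.
Optimal: Base → stop 3 → stop 5 → stop 1 → stop 2 → stop 4 → Base costs 83 (by enumerating all 60 distinct tours).
Excess = 84 − 83 = 1.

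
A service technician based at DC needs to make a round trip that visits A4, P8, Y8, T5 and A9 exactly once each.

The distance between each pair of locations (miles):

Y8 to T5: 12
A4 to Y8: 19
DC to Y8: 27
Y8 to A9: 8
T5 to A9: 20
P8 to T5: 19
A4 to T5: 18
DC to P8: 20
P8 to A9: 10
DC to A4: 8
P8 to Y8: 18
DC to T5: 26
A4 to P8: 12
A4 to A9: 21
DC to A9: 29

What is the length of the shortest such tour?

76 miles — the shortest possible round trip.

With 5 stops there are 5!/2 = 60 distinct round trips (a route and its reverse cost the same).
DC → A4 → P8 → Y8 → T5 → A9 → DC: 8+12+18+12+20+29 = 99
DC → A4 → P8 → Y8 → A9 → T5 → DC: 8+12+18+8+20+26 = 92
DC → A4 → P8 → T5 → Y8 → A9 → DC: 8+12+19+12+8+29 = 88
DC → A4 → P8 → T5 → A9 → Y8 → DC: 8+12+19+20+8+27 = 94
DC → A4 → P8 → A9 → Y8 → T5 → DC: 8+12+10+8+12+26 = 76
DC → A4 → P8 → A9 → T5 → Y8 → DC: 8+12+10+20+12+27 = 89
DC → A4 → Y8 → P8 → T5 → A9 → DC: 8+19+18+19+20+29 = 113
DC → A4 → Y8 → P8 → A9 → T5 → DC: 8+19+18+10+20+26 = 101
DC → A4 → Y8 → T5 → P8 → A9 → DC: 8+19+12+19+10+29 = 97
DC → A4 → Y8 → T5 → A9 → P8 → DC: 8+19+12+20+10+20 = 89
DC → A4 → Y8 → A9 → P8 → T5 → DC: 8+19+8+10+19+26 = 90
DC → A4 → Y8 → A9 → T5 → P8 → DC: 8+19+8+20+19+20 = 94
DC → A4 → T5 → P8 → Y8 → A9 → DC: 8+18+19+18+8+29 = 100
DC → A4 → T5 → P8 → A9 → Y8 → DC: 8+18+19+10+8+27 = 90
… (46 more)
The minimum is 76.
One optimal route: DC → A4 → P8 → A9 → Y8 → T5 → DC (or its reverse).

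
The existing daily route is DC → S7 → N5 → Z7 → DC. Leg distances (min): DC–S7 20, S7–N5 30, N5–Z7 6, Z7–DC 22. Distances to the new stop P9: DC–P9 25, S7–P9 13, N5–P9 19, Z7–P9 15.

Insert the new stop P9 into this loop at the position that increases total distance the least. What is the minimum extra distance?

Insertion cost between consecutive stops i–j is d(i,P9) + d(P9,j) − d(i,j):
  between DC and S7: 25 + 13 − 20 = 18
  between S7 and N5: 13 + 19 − 30 = 2
  between N5 and Z7: 19 + 15 − 6 = 28
  between Z7 and DC: 15 + 25 − 22 = 18
Cheapest insertion is between S7 and N5, adding 2.
New total = 78 + 2 = 80.

Adding 2 min by placing P9 on the S7–N5 leg.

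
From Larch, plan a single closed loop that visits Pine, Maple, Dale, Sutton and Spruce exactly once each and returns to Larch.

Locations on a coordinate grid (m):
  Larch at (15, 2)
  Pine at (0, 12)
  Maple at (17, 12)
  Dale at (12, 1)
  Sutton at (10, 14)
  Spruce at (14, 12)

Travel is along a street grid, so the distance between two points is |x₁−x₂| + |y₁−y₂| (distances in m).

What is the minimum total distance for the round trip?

There are 60 distinct closed tours to check (reversals are equivalent).
Larch → Pine → Maple → Dale → Sutton → Spruce → Larch: 25+17+16+15+6+11 = 90
Larch → Pine → Maple → Dale → Spruce → Sutton → Larch: 25+17+16+13+6+17 = 94
Larch → Pine → Maple → Sutton → Dale → Spruce → Larch: 25+17+9+15+13+11 = 90
Larch → Pine → Maple → Sutton → Spruce → Dale → Larch: 25+17+9+6+13+4 = 74
Larch → Pine → Maple → Spruce → Dale → Sutton → Larch: 25+17+3+13+15+17 = 90
Larch → Pine → Maple → Spruce → Sutton → Dale → Larch: 25+17+3+6+15+4 = 70
Larch → Pine → Dale → Maple → Sutton → Spruce → Larch: 25+23+16+9+6+11 = 90
Larch → Pine → Dale → Maple → Spruce → Sutton → Larch: 25+23+16+3+6+17 = 90
Larch → Pine → Dale → Sutton → Maple → Spruce → Larch: 25+23+15+9+3+11 = 86
Larch → Pine → Dale → Sutton → Spruce → Maple → Larch: 25+23+15+6+3+12 = 84
Larch → Pine → Dale → Spruce → Maple → Sutton → Larch: 25+23+13+3+9+17 = 90
Larch → Pine → Dale → Spruce → Sutton → Maple → Larch: 25+23+13+6+9+12 = 88
Larch → Pine → Sutton → Maple → Dale → Spruce → Larch: 25+12+9+16+13+11 = 86
Larch → Pine → Sutton → Maple → Spruce → Dale → Larch: 25+12+9+3+13+4 = 66
… (46 more)
Larch → Maple → Spruce → Pine → Sutton → Dale → Larch: 12+3+14+12+15+4 = 60  ← best
The minimum is 60.
One optimal route: Larch → Maple → Spruce → Pine → Sutton → Dale → Larch (or its reverse).

Shortest round trip = 60 m.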